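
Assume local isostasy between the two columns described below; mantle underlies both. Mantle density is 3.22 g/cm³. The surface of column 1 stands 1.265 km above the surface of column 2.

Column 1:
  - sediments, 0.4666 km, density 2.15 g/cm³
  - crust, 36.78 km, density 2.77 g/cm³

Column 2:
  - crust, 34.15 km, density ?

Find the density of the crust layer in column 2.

Take the compensation level at the base of the deeper column (depth z_c below the surface of column 1) and equate Σ ρ_i t_i down to z_c; mantle fills any gap and the z_c terms cancel.
Column 1: 0.4666×2.15 + 36.78×2.77 + (z_c − 37.2466)×3.22
Column 2: 1.265×0 + 34.15×ρ + (z_c − 1.265 − 34.15)×3.22
The z_c×3.22 term appears on both sides and cancels. Collect the known terms of each column as K = Σ(ρt)_known − 3.22 × (depth of known layers): K_1 = 102.88379 − 3.22×37.2466 = −17.050262; K_2 = 0 − 3.22×(1.265 + 34.15) = −114.0363.
Balance: K_1 = K_2 + 34.15×ρ, so ρ = (K_1 − K_2)/34.15 = 96.986/34.15 = 2.84 g/cm³.

2.84 g/cm³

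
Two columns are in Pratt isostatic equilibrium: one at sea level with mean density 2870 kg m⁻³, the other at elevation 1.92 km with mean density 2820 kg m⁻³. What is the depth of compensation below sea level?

ρ_ref D = ρ (D + h) → D (ρ_ref − ρ) = ρ h.
D = ρ h/(ρ_ref − ρ) = 2820 × 1.92 km/(2870 − 2820) = 108 km.

108 km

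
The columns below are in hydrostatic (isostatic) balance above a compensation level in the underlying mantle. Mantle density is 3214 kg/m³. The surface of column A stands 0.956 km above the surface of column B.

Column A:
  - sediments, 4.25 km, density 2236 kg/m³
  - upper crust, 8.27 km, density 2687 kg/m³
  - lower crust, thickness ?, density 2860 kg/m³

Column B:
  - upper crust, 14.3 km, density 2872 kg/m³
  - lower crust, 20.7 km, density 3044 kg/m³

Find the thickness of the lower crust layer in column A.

Take the compensation level at the base of the deeper column (depth z_c below the surface of column A) and equate Σ ρ_i t_i down to z_c; mantle fills any gap and the z_c terms cancel.
Column A: 4.25×2236 + 8.27×2687 + x×2860 + (z_c − 12.52 − x)×3214
Column B: 0.956×0 + 14.3×2872 + 20.7×3044 + (z_c − 0.956 − 35)×3214
The z_c×3214 term appears on both sides and cancels. Collect the known terms of each column as K = Σ(ρt)_known − 3214 × (depth of known layers): K_A = 31724.49 − 3214×12.52 = −8514.79; K_B = 104080.4 − 3214×(0.956 + 35) = −11482.184.
Balance: K_A − x×(3214 − 2860) = K_B, so x = (K_A − K_B)/(3214 − 2860) = 2967.39/354 = 8.38 km.

8.38 km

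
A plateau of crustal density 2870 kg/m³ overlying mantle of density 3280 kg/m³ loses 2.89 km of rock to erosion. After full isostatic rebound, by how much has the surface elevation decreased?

0.361 km

Rebound u = e ρ_c/ρ_m = 2.89 km × 2870/3280 = 2.529 km.
Net surface drop = e − u = 2.89 km − 2.529 km = e (ρ_m − ρ_c)/ρ_m = 0.361 km.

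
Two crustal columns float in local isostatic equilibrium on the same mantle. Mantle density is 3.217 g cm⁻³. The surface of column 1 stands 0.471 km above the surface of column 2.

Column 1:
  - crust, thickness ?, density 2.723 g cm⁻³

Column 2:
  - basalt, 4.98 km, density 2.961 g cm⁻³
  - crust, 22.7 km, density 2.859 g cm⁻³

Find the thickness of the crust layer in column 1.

Take the compensation level at the base of the deeper column (depth z_c below the surface of column 1) and equate Σ ρ_i t_i down to z_c; mantle fills any gap and the z_c terms cancel.
Column 1: x×2.723 + (z_c − 0 − x)×3.217
Column 2: 0.471×0 + 4.98×2.961 + 22.7×2.859 + (z_c − 0.471 − 27.68)×3.217
The z_c×3.217 term appears on both sides and cancels. Collect the known terms of each column as K = Σ(ρt)_known − 3.217 × (depth of known layers): K_1 = 0 − 3.217×0 = 0; K_2 = 79.64508 − 3.217×(0.471 + 27.68) = −10.916687.
Balance: K_1 − x×(3.217 − 2.723) = K_2, so x = (K_1 − K_2)/(3.217 − 2.723) = 10.9167/0.494 = 22.1 km.

22.1 km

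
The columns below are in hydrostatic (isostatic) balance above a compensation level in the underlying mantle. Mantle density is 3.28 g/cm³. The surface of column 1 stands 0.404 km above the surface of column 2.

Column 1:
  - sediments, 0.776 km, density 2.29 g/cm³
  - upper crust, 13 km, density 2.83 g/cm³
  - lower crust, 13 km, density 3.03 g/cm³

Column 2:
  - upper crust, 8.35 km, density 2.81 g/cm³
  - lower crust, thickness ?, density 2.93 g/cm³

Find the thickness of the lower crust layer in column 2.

13.2 km

Take the compensation level at the base of the deeper column (depth z_c below the surface of column 1) and equate Σ ρ_i t_i down to z_c; mantle fills any gap and the z_c terms cancel.
Column 1: 0.776×2.29 + 13×2.83 + 13×3.03 + (z_c − 26.776)×3.28
Column 2: 0.404×0 + 8.35×2.81 + x×2.93 + (z_c − 0.404 − 8.35 − x)×3.28
The z_c×3.28 term appears on both sides and cancels. Collect the known terms of each column as K = Σ(ρt)_known − 3.28 × (depth of known layers): K_1 = 77.95704 − 3.28×26.776 = −9.86824; K_2 = 23.4635 − 3.28×(0.404 + 8.35) = −5.24962.
Balance: K_1 = K_2 − x×(3.28 − 2.93), so x = (K_2 − K_1)/(3.28 − 2.93) = 4.61862/0.35 = 13.2 km.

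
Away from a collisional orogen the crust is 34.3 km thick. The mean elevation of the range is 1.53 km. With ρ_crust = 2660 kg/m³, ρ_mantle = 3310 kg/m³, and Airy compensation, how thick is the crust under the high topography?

42.1 km

Root depth r = h ρ_c / (ρ_m − ρ_c) = 1.53 km × 2660 / 650 = 6.261 km.
Total thickness = T + h + r = 34.3 km + 1.53 km + 6.261 km = 42.1 km.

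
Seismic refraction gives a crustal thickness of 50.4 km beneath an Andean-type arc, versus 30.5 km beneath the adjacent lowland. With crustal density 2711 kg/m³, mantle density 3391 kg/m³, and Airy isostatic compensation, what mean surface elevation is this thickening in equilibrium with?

Excess crust Δ = 50.4 km − 30.5 km = 19.9 km, split between elevation h and root r with h + r = Δ.
Airy balance ρ_c h = (ρ_m − ρ_c) r gives r = h ρ_c/(ρ_m − ρ_c), so h (1 + ρ_c/(ρ_m − ρ_c)) = Δ, i.e. h = Δ (ρ_m − ρ_c)/ρ_m.
h = 19.9 km × 680/3391 = 3.99 km.

3.99 km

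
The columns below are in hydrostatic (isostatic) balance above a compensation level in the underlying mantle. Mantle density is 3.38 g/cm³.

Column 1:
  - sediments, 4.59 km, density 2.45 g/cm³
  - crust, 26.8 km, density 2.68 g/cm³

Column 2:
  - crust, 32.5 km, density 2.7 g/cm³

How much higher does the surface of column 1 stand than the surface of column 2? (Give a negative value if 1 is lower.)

For any compensation level in the mantle, the mantle terms cancel and isostasy reduces to e = (Σt_1 − Σt_2) − (Σ(ρt)_1 − Σ(ρt)_2) / ρ_m.
Σt_1 = 31.39 km; Σt_2 = 32.5 km; Σ(ρt)_1 = 83.0695; Σ(ρt)_2 = 87.75 (in km·g/cm³).
e = (31.39 − 32.5) − (83.0695 − 87.75) / 3.38 = 0.275 km.

0.275 km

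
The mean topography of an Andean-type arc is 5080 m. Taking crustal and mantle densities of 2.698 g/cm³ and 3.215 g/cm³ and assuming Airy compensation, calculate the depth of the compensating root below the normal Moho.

In Airy isostatic equilibrium: the weight of the topography is balanced by the buoyancy of the root, ρ_c h = (ρ_m − ρ_c) r.
r = h · ρ_c / (ρ_m − ρ_c) = 5080 m × 2.698 / (3.215 − 2.698) = 26500 m.

26500 m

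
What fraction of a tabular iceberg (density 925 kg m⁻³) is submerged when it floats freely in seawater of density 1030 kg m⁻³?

Submerged fraction = ρ_obj/ρ_fluid = 925/1030 = 0.898.

0.898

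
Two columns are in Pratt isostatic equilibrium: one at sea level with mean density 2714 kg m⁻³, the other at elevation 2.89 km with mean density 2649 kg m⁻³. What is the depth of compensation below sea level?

118 km

ρ_ref D = ρ (D + h) → D (ρ_ref − ρ) = ρ h.
D = ρ h/(ρ_ref − ρ) = 2649 × 2.89 km/(2714 − 2649) = 118 km.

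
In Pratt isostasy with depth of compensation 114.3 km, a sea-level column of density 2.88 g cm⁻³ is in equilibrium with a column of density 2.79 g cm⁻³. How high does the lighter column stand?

ρ_ref D = ρ (D + h) → h = D (ρ_ref − ρ)/ρ.
h = 114.3 km × (2.88 − 2.79)/2.79 = 3.69 km.

3.69 km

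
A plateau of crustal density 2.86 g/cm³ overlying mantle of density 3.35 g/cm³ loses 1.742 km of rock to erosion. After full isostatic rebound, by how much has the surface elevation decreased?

0.255 km

Rebound u = e ρ_c/ρ_m = 1.742 km × 2.86/3.35 = 1.487 km.
Net surface drop = e − u = 1.742 km − 1.487 km = e (ρ_m − ρ_c)/ρ_m = 0.255 km.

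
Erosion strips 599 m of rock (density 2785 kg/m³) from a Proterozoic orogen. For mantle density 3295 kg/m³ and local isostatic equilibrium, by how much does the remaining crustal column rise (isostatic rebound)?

Unloading: uplift u = e ρ_c/ρ_m = 599 m × 2785/3295 = 506 m.

506 m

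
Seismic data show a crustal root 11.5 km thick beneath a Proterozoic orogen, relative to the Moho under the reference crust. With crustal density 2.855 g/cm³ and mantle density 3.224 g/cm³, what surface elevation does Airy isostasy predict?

By Archimedes' principle applied to the lithosphere: ρ_c h = (ρ_m − ρ_c) r.
h = r (ρ_m − ρ_c) / ρ_c = 11.5 km × (3.224 − 2.855) / 2.855 = 1.49 km.

1.49 km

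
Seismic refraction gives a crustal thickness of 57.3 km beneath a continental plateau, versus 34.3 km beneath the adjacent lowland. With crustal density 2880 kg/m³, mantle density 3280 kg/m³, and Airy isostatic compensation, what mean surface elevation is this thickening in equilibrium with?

Excess crust Δ = 57.3 km − 34.3 km = 23 km, split between elevation h and root r with h + r = Δ.
Airy balance ρ_c h = (ρ_m − ρ_c) r gives r = h ρ_c/(ρ_m − ρ_c), so h (1 + ρ_c/(ρ_m − ρ_c)) = Δ, i.e. h = Δ (ρ_m − ρ_c)/ρ_m.
h = 23 km × 400/3280 = 2.8 km.

2.8 km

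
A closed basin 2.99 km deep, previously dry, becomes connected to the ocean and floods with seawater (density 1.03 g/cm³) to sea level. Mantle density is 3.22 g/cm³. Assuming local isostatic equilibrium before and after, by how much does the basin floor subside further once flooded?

After flooding the water column is d + s deep. Its weight must equal the weight of mantle displaced by the extra subsidence s: (d + s) ρ_w = s ρ_m.
s = d ρ_w / (ρ_m − ρ_w) = 2.99 km × 1.03/(3.22 − 1.03) = 1.41 km.

1.41 km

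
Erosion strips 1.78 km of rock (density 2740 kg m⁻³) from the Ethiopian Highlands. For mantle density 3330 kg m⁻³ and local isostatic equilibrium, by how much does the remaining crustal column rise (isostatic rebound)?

Unloading: uplift u = e ρ_c/ρ_m = 1.78 km × 2740/3330 = 1.46 km.

1.46 km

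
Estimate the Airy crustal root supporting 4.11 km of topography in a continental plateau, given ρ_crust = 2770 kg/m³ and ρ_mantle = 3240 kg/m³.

24.2 km

In Airy isostatic equilibrium: the weight of the topography is balanced by the buoyancy of the root, ρ_c h = (ρ_m − ρ_c) r.
r = h · ρ_c / (ρ_m − ρ_c) = 4.11 km × 2770 / (3240 − 2770) = 24.2 km.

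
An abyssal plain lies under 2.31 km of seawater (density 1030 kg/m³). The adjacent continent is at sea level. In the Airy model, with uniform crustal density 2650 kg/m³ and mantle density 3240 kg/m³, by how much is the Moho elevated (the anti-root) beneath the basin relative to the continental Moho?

6.34 km

Isostatic balance requires: replacing crust with seawater at the top is compensated by replacing crust with mantle at the base: d (ρ_c − ρ_w) = a (ρ_m − ρ_c).
a = d (ρ_c − ρ_w)/(ρ_m − ρ_c) = 2.31 km × 1620/590 = 6.34 km.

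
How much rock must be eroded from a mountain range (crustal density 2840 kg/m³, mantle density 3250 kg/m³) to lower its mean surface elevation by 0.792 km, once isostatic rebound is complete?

Net drop Δ = e − u = e − e ρ_c/ρ_m = e (ρ_m − ρ_c)/ρ_m.
e = Δ ρ_m/(ρ_m − ρ_c) = 0.792 km × 3250/410 = 6.28 km.

6.28 km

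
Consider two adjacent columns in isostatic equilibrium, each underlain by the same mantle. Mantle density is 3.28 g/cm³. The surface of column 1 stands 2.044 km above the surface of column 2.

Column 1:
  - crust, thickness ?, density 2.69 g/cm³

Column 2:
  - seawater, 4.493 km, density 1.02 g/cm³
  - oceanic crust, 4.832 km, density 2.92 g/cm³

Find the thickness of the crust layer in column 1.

31.5 km

Take the compensation level at the base of the deeper column (depth z_c below the surface of column 1) and equate Σ ρ_i t_i down to z_c; mantle fills any gap and the z_c terms cancel.
Column 1: x×2.69 + (z_c − 0 − x)×3.28
Column 2: 2.044×0 + 4.493×1.02 + 4.832×2.92 + (z_c − 2.044 − 9.325)×3.28
The z_c×3.28 term appears on both sides and cancels. Collect the known terms of each column as K = Σ(ρt)_known − 3.28 × (depth of known layers): K_1 = 0 − 3.28×0 = 0; K_2 = 18.6923 − 3.28×(2.044 + 9.325) = −18.59802.
Balance: K_1 − x×(3.28 − 2.69) = K_2, so x = (K_1 − K_2)/(3.28 − 2.69) = 18.598/0.59 = 31.5 km.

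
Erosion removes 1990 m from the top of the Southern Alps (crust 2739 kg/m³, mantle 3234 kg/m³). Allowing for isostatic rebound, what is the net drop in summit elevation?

305 m

Rebound u = e ρ_c/ρ_m = 1990 m × 2739/3234 = 1685 m.
Net surface drop = e − u = 1990 m − 1685 m = e (ρ_m − ρ_c)/ρ_m = 305 m.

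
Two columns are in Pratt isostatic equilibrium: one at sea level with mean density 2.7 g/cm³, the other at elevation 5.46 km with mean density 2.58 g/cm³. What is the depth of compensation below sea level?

117 km

ρ_ref D = ρ (D + h) → D (ρ_ref − ρ) = ρ h.
D = ρ h/(ρ_ref − ρ) = 2.58 × 5.46 km/(2.7 − 2.58) = 117 km.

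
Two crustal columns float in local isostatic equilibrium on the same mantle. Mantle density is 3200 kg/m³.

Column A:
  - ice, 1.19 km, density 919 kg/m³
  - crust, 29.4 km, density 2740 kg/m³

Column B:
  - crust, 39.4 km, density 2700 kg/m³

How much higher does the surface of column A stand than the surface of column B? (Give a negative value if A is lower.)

−1.08 km

For any compensation level in the mantle, the mantle terms cancel and isostasy reduces to e = (Σt_A − Σt_B) − (Σ(ρt)_A − Σ(ρt)_B) / ρ_m.
Σt_A = 30.59 km; Σt_B = 39.4 km; Σ(ρt)_A = 81649.61; Σ(ρt)_B = 106380 (in km·kg/m³).
e = (30.59 − 39.4) − (81649.61 − 106380) / 3200 = −1.08 km.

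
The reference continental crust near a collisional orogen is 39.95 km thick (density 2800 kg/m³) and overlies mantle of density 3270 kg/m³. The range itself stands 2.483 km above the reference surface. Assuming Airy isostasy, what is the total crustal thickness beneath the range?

Root depth r = h ρ_c / (ρ_m − ρ_c) = 2.483 km × 2800 / 470 = 14.79 km.
Total thickness = T + h + r = 39.95 km + 2.483 km + 14.79 km = 57.2 km.

57.2 km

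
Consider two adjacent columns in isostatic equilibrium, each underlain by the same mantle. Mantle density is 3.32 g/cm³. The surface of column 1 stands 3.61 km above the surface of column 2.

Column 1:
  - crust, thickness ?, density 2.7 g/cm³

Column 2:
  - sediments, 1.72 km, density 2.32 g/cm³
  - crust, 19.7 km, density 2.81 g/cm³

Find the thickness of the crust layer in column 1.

38.3 km

Take the compensation level at the base of the deeper column (depth z_c below the surface of column 1) and equate Σ ρ_i t_i down to z_c; mantle fills any gap and the z_c terms cancel.
Column 1: x×2.7 + (z_c − 0 − x)×3.32
Column 2: 3.61×0 + 1.72×2.32 + 19.7×2.81 + (z_c − 3.61 − 21.42)×3.32
The z_c×3.32 term appears on both sides and cancels. Collect the known terms of each column as K = Σ(ρt)_known − 3.32 × (depth of known layers): K_1 = 0 − 3.32×0 = 0; K_2 = 59.3474 − 3.32×(3.61 + 21.42) = −23.7522.
Balance: K_1 − x×(3.32 − 2.7) = K_2, so x = (K_1 − K_2)/(3.32 − 2.7) = 23.7522/0.62 = 38.3 km.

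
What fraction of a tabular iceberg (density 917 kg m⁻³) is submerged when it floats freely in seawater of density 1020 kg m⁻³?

89.9%

Submerged fraction = ρ_obj/ρ_fluid = 917/1020 = 89.9%.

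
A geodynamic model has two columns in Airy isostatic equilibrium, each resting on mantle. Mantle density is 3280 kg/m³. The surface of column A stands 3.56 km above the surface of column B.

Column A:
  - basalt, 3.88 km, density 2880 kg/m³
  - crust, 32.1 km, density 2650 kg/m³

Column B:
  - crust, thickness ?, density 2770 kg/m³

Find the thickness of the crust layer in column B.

Take the compensation level at the base of the deeper column (depth z_c below the surface of column A) and equate Σ ρ_i t_i down to z_c; mantle fills any gap and the z_c terms cancel.
Column A: 3.88×2880 + 32.1×2650 + (z_c − 35.98)×3280
Column B: 3.56×0 + x×2770 + (z_c − 3.56 − 0 − x)×3280
The z_c×3280 term appears on both sides and cancels. Collect the known terms of each column as K = Σ(ρt)_known − 3280 × (depth of known layers): K_A = 96239.4 − 3280×35.98 = −21775; K_B = 0 − 3280×(3.56 + 0) = −11676.8.
Balance: K_A = K_B − x×(3280 − 2770), so x = (K_B − K_A)/(3280 − 2770) = 10098.2/510 = 19.8 km.

19.8 km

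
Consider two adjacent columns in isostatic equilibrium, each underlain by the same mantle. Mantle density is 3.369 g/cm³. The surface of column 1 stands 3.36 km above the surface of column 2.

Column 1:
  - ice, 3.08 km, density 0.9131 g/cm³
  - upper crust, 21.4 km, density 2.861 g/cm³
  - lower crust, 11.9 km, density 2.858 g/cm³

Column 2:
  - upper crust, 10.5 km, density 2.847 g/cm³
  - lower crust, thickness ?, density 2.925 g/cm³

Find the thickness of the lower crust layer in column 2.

Take the compensation level at the base of the deeper column (depth z_c below the surface of column 1) and equate Σ ρ_i t_i down to z_c; mantle fills any gap and the z_c terms cancel.
Column 1: 3.08×0.9131 + 21.4×2.861 + 11.9×2.858 + (z_c − 36.38)×3.369
Column 2: 3.36×0 + 10.5×2.847 + x×2.925 + (z_c − 3.36 − 10.5 − x)×3.369
The z_c×3.369 term appears on both sides and cancels. Collect the known terms of each column as K = Σ(ρt)_known − 3.369 × (depth of known layers): K_1 = 98.047948 − 3.369×36.38 = −24.516272; K_2 = 29.8935 − 3.369×(3.36 + 10.5) = −16.80084.
Balance: K_1 = K_2 − x×(3.369 − 2.925), so x = (K_2 − K_1)/(3.369 − 2.925) = 7.71543/0.444 = 17.4 km.

17.4 km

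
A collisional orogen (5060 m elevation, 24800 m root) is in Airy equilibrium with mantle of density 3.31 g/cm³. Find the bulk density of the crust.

ρ_c h = (ρ_m − ρ_c) r → ρ_c (h + r) = ρ_m r → ρ_c = ρ_m r / (h + r).
ρ_c = 3.31 × 24800 m / (5060 m + 24800 m) = 2.75 g/cm³.

2.75 g/cm³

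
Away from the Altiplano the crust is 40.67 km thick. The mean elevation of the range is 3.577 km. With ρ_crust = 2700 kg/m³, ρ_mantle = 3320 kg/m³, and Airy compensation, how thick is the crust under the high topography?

Root depth r = h ρ_c / (ρ_m − ρ_c) = 3.577 km × 2700 / 620 = 15.58 km.
Total thickness = T + h + r = 40.67 km + 3.577 km + 15.58 km = 59.8 km.

59.8 km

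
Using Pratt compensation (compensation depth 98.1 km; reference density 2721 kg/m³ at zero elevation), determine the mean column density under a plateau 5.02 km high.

2590 kg/m³

Pratt balance: ρ_ref D = ρ (D + h).
ρ = ρ_ref D/(D + h) = 2721 × 98.1 km/(98.1 km + 5.02 km) = 2590 kg/m³.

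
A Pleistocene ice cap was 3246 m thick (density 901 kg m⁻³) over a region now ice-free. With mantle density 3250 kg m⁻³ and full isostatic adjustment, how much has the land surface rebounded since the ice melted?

Removing the load lets mantle flow back in; uplift u satisfies ρ_ice t = ρ_m u.
u = t ρ_ice/ρ_m = 3246 m × 901/3250 = 900 m.

900 m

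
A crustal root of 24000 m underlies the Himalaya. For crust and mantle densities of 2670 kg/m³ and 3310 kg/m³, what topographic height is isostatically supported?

5750 m

Equating mass per unit area of the two columns: ρ_c h = (ρ_m − ρ_c) r.
h = r (ρ_m − ρ_c) / ρ_c = 24000 m × (3310 − 2670) / 2670 = 5750 m.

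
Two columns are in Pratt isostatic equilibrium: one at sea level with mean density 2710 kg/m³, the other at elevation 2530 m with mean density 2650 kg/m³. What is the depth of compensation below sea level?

112000 m

ρ_ref D = ρ (D + h) → D (ρ_ref − ρ) = ρ h.
D = ρ h/(ρ_ref − ρ) = 2650 × 2530 m/(2710 − 2650) = 112000 m.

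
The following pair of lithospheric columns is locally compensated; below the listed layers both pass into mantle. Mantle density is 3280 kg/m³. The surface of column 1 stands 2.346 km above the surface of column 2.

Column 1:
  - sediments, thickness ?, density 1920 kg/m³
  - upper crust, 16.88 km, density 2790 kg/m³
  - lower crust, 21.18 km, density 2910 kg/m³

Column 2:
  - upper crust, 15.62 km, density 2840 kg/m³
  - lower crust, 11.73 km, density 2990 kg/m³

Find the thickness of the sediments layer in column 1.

1.37 km

Take the compensation level at the base of the deeper column (depth z_c below the surface of column 1) and equate Σ ρ_i t_i down to z_c; mantle fills any gap and the z_c terms cancel.
Column 1: x×1920 + 16.88×2790 + 21.18×2910 + (z_c − 38.06 − x)×3280
Column 2: 2.346×0 + 15.62×2840 + 11.73×2990 + (z_c − 2.346 − 27.35)×3280
The z_c×3280 term appears on both sides and cancels. Collect the known terms of each column as K = Σ(ρt)_known − 3280 × (depth of known layers): K_1 = 108729 − 3280×38.06 = −16107.8; K_2 = 79433.5 − 3280×(2.346 + 27.35) = −17969.38.
Balance: K_1 − x×(3280 − 1920) = K_2, so x = (K_1 − K_2)/(3280 − 1920) = 1861.58/1360 = 1.37 km.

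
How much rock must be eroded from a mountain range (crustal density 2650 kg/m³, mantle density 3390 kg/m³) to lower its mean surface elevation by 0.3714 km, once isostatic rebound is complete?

Net drop Δ = e − u = e − e ρ_c/ρ_m = e (ρ_m − ρ_c)/ρ_m.
e = Δ ρ_m/(ρ_m − ρ_c) = 0.3714 km × 3390/740 = 1.7 km.

1.7 km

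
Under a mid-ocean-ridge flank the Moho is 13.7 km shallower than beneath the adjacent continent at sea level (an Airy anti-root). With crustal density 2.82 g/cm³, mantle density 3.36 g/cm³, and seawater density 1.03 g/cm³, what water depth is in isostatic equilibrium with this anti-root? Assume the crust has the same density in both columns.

4.13 km

Replacing a thickness d of crust by seawater at the top must be balanced by replacing crust with mantle at the base: d (ρ_c − ρ_w) = a (ρ_m − ρ_c).
d = a (ρ_m − ρ_c)/(ρ_c − ρ_w) = 13.7 km × 0.54/1.79 = 4.13 km.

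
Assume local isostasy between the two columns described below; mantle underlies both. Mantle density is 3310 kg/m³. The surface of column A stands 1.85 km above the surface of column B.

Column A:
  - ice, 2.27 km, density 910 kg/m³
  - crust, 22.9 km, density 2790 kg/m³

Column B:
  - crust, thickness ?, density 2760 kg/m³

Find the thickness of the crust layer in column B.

20.4 km

Take the compensation level at the base of the deeper column (depth z_c below the surface of column A) and equate Σ ρ_i t_i down to z_c; mantle fills any gap and the z_c terms cancel.
Column A: 2.27×910 + 22.9×2790 + (z_c − 25.17)×3310
Column B: 1.85×0 + x×2760 + (z_c − 1.85 − 0 − x)×3310
The z_c×3310 term appears on both sides and cancels. Collect the known terms of each column as K = Σ(ρt)_known − 3310 × (depth of known layers): K_A = 65956.7 − 3310×25.17 = −17356; K_B = 0 − 3310×(1.85 + 0) = −6123.5.
Balance: K_A = K_B − x×(3310 − 2760), so x = (K_B − K_A)/(3310 − 2760) = 11232.5/550 = 20.4 km.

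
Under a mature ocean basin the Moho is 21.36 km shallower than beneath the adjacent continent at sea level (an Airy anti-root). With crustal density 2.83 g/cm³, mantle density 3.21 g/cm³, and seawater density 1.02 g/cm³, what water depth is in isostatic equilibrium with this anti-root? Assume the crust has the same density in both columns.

Replacing a thickness d of crust by seawater at the top must be balanced by replacing crust with mantle at the base: d (ρ_c − ρ_w) = a (ρ_m − ρ_c).
d = a (ρ_m − ρ_c)/(ρ_c − ρ_w) = 21.36 km × 0.38/1.81 = 4.48 km.

4.48 km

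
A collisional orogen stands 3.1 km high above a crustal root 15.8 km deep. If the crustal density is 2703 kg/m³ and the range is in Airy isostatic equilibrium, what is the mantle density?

Airy balance: ρ_c h = (ρ_m − ρ_c) r → ρ_m = ρ_c (1 + h/r).
ρ_m = 2703 × (1 + 3.1 km/15.8 km) = 3230 kg/m³.

3230 kg/m³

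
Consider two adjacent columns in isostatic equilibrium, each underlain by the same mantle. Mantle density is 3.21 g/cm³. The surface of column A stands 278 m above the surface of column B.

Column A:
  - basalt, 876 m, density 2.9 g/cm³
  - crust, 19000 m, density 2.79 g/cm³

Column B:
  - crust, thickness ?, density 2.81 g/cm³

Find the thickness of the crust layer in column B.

18400 m

Take the compensation level at the base of the deeper column (depth z_c below the surface of column A) and equate Σ ρ_i t_i down to z_c; mantle fills any gap and the z_c terms cancel.
Column A: 876×2.9 + 19000×2.79 + (z_c − 19876)×3.21
Column B: 278×0 + x×2.81 + (z_c − 278 − 0 − x)×3.21
The z_c×3.21 term appears on both sides and cancels. Collect the known terms of each column as K = Σ(ρt)_known − 3.21 × (depth of known layers): K_A = 55550.4 − 3.21×19876 = −8251.56; K_B = 0 − 3.21×(278 + 0) = −892.38.
Balance: K_A = K_B − x×(3.21 − 2.81), so x = (K_B − K_A)/(3.21 − 2.81) = 7359.18/0.4 = 18400 m.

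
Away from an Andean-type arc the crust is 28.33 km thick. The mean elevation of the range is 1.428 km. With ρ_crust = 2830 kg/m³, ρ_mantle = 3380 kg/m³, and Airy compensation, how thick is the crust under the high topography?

Root depth r = h ρ_c / (ρ_m − ρ_c) = 1.428 km × 2830 / 550 = 7.348 km.
Total thickness = T + h + r = 28.33 km + 1.428 km + 7.348 km = 37.1 km.

37.1 km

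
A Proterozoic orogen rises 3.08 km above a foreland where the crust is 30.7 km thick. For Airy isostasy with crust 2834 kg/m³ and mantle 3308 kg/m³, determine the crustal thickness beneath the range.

Root depth r = h ρ_c / (ρ_m − ρ_c) = 3.08 km × 2834 / 474 = 18.42 km.
Total thickness = T + h + r = 30.7 km + 3.08 km + 18.42 km = 52.2 km.

52.2 km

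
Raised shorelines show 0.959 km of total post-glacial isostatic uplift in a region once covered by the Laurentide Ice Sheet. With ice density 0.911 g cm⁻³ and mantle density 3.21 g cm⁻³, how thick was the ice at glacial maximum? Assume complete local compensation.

3.38 km

u = t ρ_ice/ρ_m → t = u ρ_m/ρ_ice = 0.959 km × 3.21/0.911 = 3.38 km.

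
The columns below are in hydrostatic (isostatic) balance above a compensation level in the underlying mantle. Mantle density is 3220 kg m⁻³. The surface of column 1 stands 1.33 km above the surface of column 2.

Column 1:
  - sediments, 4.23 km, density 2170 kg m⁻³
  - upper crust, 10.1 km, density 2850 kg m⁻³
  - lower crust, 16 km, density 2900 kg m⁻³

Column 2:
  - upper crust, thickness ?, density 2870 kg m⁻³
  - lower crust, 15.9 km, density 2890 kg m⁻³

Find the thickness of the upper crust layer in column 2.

Take the compensation level at the base of the deeper column (depth z_c below the surface of column 1) and equate Σ ρ_i t_i down to z_c; mantle fills any gap and the z_c terms cancel.
Column 1: 4.23×2170 + 10.1×2850 + 16×2900 + (z_c − 30.33)×3220
Column 2: 1.33×0 + x×2870 + 15.9×2890 + (z_c − 1.33 − 15.9 − x)×3220
The z_c×3220 term appears on both sides and cancels. Collect the known terms of each column as K = Σ(ρt)_known − 3220 × (depth of known layers): K_1 = 84364.1 − 3220×30.33 = −13298.5; K_2 = 45951 − 3220×(1.33 + 15.9) = −9529.6.
Balance: K_1 = K_2 − x×(3220 − 2870), so x = (K_2 − K_1)/(3220 − 2870) = 3768.9/350 = 10.8 km.

10.8 km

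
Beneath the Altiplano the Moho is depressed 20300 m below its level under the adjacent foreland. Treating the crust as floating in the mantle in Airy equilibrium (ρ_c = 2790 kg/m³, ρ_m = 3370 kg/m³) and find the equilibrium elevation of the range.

Balancing pressure at the compensation depth: ρ_c h = (ρ_m − ρ_c) r.
h = r (ρ_m − ρ_c) / ρ_c = 20300 m × (3370 − 2790) / 2790 = 4220 m.

4220 m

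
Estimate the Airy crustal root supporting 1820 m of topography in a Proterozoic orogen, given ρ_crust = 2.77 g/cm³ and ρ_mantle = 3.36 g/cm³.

8540 m

By Archimedes' principle applied to the lithosphere: the weight of the topography is balanced by the buoyancy of the root, ρ_c h = (ρ_m − ρ_c) r.
r = h · ρ_c / (ρ_m − ρ_c) = 1820 m × 2.77 / (3.36 − 2.77) = 8540 m.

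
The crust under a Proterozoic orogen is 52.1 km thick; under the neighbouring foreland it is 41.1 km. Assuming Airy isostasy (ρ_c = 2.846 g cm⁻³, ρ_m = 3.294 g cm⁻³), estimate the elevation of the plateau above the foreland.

1.5 km

Excess crust Δ = 52.1 km − 41.1 km = 11 km, split between elevation h and root r with h + r = Δ.
Airy balance ρ_c h = (ρ_m − ρ_c) r gives r = h ρ_c/(ρ_m − ρ_c), so h (1 + ρ_c/(ρ_m − ρ_c)) = Δ, i.e. h = Δ (ρ_m − ρ_c)/ρ_m.
h = 11 km × 0.448/3.294 = 1.5 km.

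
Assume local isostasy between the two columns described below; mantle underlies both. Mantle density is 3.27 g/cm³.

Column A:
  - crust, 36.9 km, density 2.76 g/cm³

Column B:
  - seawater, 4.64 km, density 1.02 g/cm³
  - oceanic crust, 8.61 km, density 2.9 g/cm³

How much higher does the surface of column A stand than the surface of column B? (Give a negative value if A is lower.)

1.59 km

For any compensation level in the mantle, the mantle terms cancel and isostasy reduces to e = (Σt_A − Σt_B) − (Σ(ρt)_A − Σ(ρt)_B) / ρ_m.
Σt_A = 36.9 km; Σt_B = 13.25 km; Σ(ρt)_A = 101.844; Σ(ρt)_B = 29.7018 (in km·g/cm³).
e = (36.9 − 13.25) − (101.844 − 29.7018) / 3.27 = 1.59 km.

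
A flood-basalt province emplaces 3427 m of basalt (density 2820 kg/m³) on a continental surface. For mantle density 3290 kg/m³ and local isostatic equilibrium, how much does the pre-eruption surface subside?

2940 m

Subaerial loading: s = t ρ_load / ρ_m.
s = 3427 m × 2820/3290 = 2940 m.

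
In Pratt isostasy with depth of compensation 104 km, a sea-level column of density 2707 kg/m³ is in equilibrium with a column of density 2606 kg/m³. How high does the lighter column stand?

4.03 km

ρ_ref D = ρ (D + h) → h = D (ρ_ref − ρ)/ρ.
h = 104 km × (2707 − 2606)/2606 = 4.03 km.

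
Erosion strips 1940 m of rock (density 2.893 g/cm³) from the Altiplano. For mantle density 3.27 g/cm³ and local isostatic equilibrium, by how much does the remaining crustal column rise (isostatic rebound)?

1720 m

Unloading: uplift u = e ρ_c/ρ_m = 1940 m × 2.893/3.27 = 1720 m.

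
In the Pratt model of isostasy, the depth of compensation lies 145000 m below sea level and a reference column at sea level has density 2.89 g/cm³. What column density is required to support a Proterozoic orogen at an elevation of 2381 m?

2.84 g/cm³

Pratt balance: ρ_ref D = ρ (D + h).
ρ = ρ_ref D/(D + h) = 2.89 × 145000 m/(145000 m + 2381 m) = 2.84 g/cm³.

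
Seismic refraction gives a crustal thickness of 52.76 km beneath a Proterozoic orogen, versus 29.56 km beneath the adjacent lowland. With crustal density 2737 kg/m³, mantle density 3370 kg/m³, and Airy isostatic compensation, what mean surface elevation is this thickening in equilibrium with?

4.36 km

Excess crust Δ = 52.76 km − 29.56 km = 23.2 km, split between elevation h and root r with h + r = Δ.
Airy balance ρ_c h = (ρ_m − ρ_c) r gives r = h ρ_c/(ρ_m − ρ_c), so h (1 + ρ_c/(ρ_m − ρ_c)) = Δ, i.e. h = Δ (ρ_m − ρ_c)/ρ_m.
h = 23.2 km × 633/3370 = 4.36 km.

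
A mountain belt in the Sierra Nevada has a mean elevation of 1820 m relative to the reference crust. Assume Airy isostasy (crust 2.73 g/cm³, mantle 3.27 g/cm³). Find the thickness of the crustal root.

Isostatic balance requires: the weight of the topography is balanced by the buoyancy of the root, ρ_c h = (ρ_m − ρ_c) r.
r = h · ρ_c / (ρ_m − ρ_c) = 1820 m × 2.73 / (3.27 − 2.73) = 9200 m.

9200 m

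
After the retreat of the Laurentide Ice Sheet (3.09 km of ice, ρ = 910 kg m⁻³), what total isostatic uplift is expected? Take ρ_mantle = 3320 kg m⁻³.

0.847 km

Removing the load lets mantle flow back in; uplift u satisfies ρ_ice t = ρ_m u.
u = t ρ_ice/ρ_m = 3.09 km × 910/3320 = 0.847 km.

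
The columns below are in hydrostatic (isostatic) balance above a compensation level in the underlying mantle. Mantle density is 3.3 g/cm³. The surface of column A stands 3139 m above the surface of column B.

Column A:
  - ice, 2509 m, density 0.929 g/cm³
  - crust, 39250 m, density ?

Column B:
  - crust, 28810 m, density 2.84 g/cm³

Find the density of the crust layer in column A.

2.85 g/cm³

Take the compensation level at the base of the deeper column (depth z_c below the surface of column A) and equate Σ ρ_i t_i down to z_c; mantle fills any gap and the z_c terms cancel.
Column A: 2509×0.929 + 39250×ρ + (z_c − 41759)×3.3
Column B: 3139×0 + 28810×2.84 + (z_c − 3139 − 28810)×3.3
The z_c×3.3 term appears on both sides and cancels. Collect the known terms of each column as K = Σ(ρt)_known − 3.3 × (depth of known layers): K_A = 2330.861 − 3.3×41759 = −135473.839; K_B = 81820.4 − 3.3×(3139 + 28810) = −23611.3.
Balance: K_A + 39250×ρ = K_B, so ρ = (K_B − K_A)/39250 = 111863/39250 = 2.85 g/cm³.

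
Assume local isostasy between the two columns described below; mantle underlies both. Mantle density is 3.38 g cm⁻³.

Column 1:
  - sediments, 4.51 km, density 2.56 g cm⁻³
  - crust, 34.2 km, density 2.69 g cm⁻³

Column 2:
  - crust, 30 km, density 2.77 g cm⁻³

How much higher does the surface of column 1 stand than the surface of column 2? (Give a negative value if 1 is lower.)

For any compensation level in the mantle, the mantle terms cancel and isostasy reduces to e = (Σt_1 − Σt_2) − (Σ(ρt)_1 − Σ(ρt)_2) / ρ_m.
Σt_1 = 38.71 km; Σt_2 = 30 km; Σ(ρt)_1 = 103.5436; Σ(ρt)_2 = 83.1 (in km·g cm⁻³).
e = (38.71 − 30) − (103.5436 − 83.1) / 3.38 = 2.66 km.

2.66 km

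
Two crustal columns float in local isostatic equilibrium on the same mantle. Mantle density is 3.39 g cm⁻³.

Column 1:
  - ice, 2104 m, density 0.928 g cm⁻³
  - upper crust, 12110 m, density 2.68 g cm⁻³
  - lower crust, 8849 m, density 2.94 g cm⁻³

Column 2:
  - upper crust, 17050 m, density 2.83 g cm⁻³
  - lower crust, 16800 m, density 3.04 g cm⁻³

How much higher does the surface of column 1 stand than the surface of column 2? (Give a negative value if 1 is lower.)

For any compensation level in the mantle, the mantle terms cancel and isostasy reduces to e = (Σt_1 − Σt_2) − (Σ(ρt)_1 − Σ(ρt)_2) / ρ_m.
Σt_1 = 23063 m; Σt_2 = 33850 m; Σ(ρt)_1 = 60423.372; Σ(ρt)_2 = 99323.5 (in m·g cm⁻³).
e = (23063 − 33850) − (60423.372 − 99323.5) / 3.39 = 688 m.

688 m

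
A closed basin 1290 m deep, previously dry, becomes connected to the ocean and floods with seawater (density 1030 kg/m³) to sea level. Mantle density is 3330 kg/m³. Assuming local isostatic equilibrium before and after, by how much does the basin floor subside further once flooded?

578 m

After flooding the water column is d + s deep. Its weight must equal the weight of mantle displaced by the extra subsidence s: (d + s) ρ_w = s ρ_m.
s = d ρ_w / (ρ_m − ρ_w) = 1290 m × 1030/(3330 − 1030) = 578 m.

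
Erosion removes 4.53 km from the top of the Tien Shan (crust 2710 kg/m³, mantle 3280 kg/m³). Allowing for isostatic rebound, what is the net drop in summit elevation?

Rebound u = e ρ_c/ρ_m = 4.53 km × 2710/3280 = 3.743 km.
Net surface drop = e − u = 4.53 km − 3.743 km = e (ρ_m − ρ_c)/ρ_m = 0.787 km.

0.787 km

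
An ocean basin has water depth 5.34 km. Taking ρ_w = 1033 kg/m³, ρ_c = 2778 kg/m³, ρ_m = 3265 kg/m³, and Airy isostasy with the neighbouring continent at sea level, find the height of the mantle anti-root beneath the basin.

Isostatic balance requires: replacing crust with seawater at the top is compensated by replacing crust with mantle at the base: d (ρ_c − ρ_w) = a (ρ_m − ρ_c).
a = d (ρ_c − ρ_w)/(ρ_m − ρ_c) = 5.34 km × 1745/487 = 19.1 km.

19.1 km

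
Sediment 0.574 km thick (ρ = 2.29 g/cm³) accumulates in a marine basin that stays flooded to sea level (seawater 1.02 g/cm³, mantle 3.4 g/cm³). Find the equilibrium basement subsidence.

Submarine loading: the sediment displaces seawater, and the subsidence is in turn flooded, so s (ρ_m − ρ_w) = t (ρ_sed − ρ_w).
s = 0.574 km × (2.29 − 1.02) / (3.4 − 1.02) = 0.306 km.

0.306 km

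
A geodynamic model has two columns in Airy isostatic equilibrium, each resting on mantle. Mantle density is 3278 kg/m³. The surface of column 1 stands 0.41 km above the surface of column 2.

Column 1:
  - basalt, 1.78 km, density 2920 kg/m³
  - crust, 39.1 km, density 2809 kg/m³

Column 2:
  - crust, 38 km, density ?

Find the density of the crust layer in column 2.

2810 kg/m³

Take the compensation level at the base of the deeper column (depth z_c below the surface of column 1) and equate Σ ρ_i t_i down to z_c; mantle fills any gap and the z_c terms cancel.
Column 1: 1.78×2920 + 39.1×2809 + (z_c − 40.88)×3278
Column 2: 0.41×0 + 38×ρ + (z_c − 0.41 − 38)×3278
The z_c×3278 term appears on both sides and cancels. Collect the known terms of each column as K = Σ(ρt)_known − 3278 × (depth of known layers): K_1 = 115029.5 − 3278×40.88 = −18975.14; K_2 = 0 − 3278×(0.41 + 38) = −125907.98.
Balance: K_1 = K_2 + 38×ρ, so ρ = (K_1 − K_2)/38 = 106933/38 = 2810 kg/m³.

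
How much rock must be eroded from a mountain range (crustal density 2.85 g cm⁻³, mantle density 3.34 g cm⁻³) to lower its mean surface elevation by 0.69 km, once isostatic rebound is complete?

4.7 km

Net drop Δ = e − u = e − e ρ_c/ρ_m = e (ρ_m − ρ_c)/ρ_m.
e = Δ ρ_m/(ρ_m − ρ_c) = 0.69 km × 3.34/0.49 = 4.7 km.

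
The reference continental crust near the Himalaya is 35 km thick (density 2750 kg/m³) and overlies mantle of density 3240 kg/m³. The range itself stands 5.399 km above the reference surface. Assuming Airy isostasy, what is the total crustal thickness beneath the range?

Root depth r = h ρ_c / (ρ_m − ρ_c) = 5.399 km × 2750 / 490 = 30.3 km.
Total thickness = T + h + r = 35 km + 5.399 km + 30.3 km = 70.7 km.

70.7 km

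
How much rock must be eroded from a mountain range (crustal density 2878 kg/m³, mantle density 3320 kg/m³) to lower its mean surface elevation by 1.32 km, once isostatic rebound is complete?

Net drop Δ = e − u = e − e ρ_c/ρ_m = e (ρ_m − ρ_c)/ρ_m.
e = Δ ρ_m/(ρ_m − ρ_c) = 1.32 km × 3320/442 = 9.91 km.

9.91 km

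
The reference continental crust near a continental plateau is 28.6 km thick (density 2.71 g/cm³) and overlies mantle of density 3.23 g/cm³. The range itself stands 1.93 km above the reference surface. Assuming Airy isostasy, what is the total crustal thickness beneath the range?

40.6 km

Root depth r = h ρ_c / (ρ_m − ρ_c) = 1.93 km × 2.71 / 0.52 = 10.06 km.
Total thickness = T + h + r = 28.6 km + 1.93 km + 10.06 km = 40.6 km.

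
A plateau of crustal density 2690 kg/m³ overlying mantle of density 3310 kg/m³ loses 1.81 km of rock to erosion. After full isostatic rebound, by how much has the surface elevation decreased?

0.339 km

Rebound u = e ρ_c/ρ_m = 1.81 km × 2690/3310 = 1.471 km.
Net surface drop = e − u = 1.81 km − 1.471 km = e (ρ_m − ρ_c)/ρ_m = 0.339 km.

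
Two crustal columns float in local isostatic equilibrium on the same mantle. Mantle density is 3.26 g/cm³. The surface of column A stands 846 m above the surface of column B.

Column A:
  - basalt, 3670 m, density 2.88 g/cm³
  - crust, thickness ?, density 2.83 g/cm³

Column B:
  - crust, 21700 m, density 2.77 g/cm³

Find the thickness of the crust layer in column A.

27900 m

Take the compensation level at the base of the deeper column (depth z_c below the surface of column A) and equate Σ ρ_i t_i down to z_c; mantle fills any gap and the z_c terms cancel.
Column A: 3670×2.88 + x×2.83 + (z_c − 3670 − x)×3.26
Column B: 846×0 + 21700×2.77 + (z_c − 846 − 21700)×3.26
The z_c×3.26 term appears on both sides and cancels. Collect the known terms of each column as K = Σ(ρt)_known − 3.26 × (depth of known layers): K_A = 10569.6 − 3.26×3670 = −1394.6; K_B = 60109 − 3.26×(846 + 21700) = −13390.96.
Balance: K_A − x×(3.26 − 2.83) = K_B, so x = (K_A − K_B)/(3.26 − 2.83) = 11996.4/0.43 = 27900 m.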